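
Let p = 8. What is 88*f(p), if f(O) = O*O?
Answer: 5632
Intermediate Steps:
f(O) = O²
88*f(p) = 88*8² = 88*64 = 5632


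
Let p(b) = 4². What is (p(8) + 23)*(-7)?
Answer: -273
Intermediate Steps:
p(b) = 16
(p(8) + 23)*(-7) = (16 + 23)*(-7) = 39*(-7) = -273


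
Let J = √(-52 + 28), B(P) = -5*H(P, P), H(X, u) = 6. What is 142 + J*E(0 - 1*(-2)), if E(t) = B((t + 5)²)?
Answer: 142 - 60*I*√6 ≈ 142.0 - 146.97*I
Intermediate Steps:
B(P) = -30 (B(P) = -5*6 = -30)
E(t) = -30
J = 2*I*√6 (J = √(-24) = 2*I*√6 ≈ 4.899*I)
142 + J*E(0 - 1*(-2)) = 142 + (2*I*√6)*(-30) = 142 - 60*I*√6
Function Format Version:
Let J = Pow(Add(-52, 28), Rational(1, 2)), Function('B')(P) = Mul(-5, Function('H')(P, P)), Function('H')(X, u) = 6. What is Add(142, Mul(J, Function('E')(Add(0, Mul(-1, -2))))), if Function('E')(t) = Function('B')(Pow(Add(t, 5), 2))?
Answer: Add(142, Mul(-60, I, Pow(6, Rational(1, 2)))) ≈ Add(142.00, Mul(-146.97, I))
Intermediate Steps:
Function('B')(P) = -30 (Function('B')(P) = Mul(-5, 6) = -30)
Function('E')(t) = -30
J = Mul(2, I, Pow(6, Rational(1, 2))) (J = Pow(-24, Rational(1, 2)) = Mul(2, I, Pow(6, Rational(1, 2))) ≈ Mul(4.8990, I))
Add(142, Mul(J, Function('E')(Add(0, Mul(-1, -2))))) = Add(142, Mul(Mul(2, I, Pow(6, Rational(1, 2))), -30)) = Add(142, Mul(-60, I, Pow(6, Rational(1, 2))))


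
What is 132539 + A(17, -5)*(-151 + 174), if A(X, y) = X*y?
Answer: 130584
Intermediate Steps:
132539 + A(17, -5)*(-151 + 174) = 132539 + (17*(-5))*(-151 + 174) = 132539 - 85*23 = 132539 - 1955 = 130584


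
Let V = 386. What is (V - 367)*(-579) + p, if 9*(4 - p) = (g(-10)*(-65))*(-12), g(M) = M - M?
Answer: -10997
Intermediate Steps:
g(M) = 0
p = 4 (p = 4 - 0*(-65)*(-12)/9 = 4 - 0*(-12) = 4 - 1/9*0 = 4 + 0 = 4)
(V - 367)*(-579) + p = (386 - 367)*(-579) + 4 = 19*(-579) + 4 = -11001 + 4 = -10997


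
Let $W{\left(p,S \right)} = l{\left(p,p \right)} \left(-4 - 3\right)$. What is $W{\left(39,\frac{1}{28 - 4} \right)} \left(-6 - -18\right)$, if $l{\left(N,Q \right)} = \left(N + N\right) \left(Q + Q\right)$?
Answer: $-511056$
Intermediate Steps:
$l{\left(N,Q \right)} = 4 N Q$ ($l{\left(N,Q \right)} = 2 N 2 Q = 4 N Q$)
$W{\left(p,S \right)} = - 28 p^{2}$ ($W{\left(p,S \right)} = 4 p p \left(-4 - 3\right) = 4 p^{2} \left(-7\right) = - 28 p^{2}$)
$W{\left(39,\frac{1}{28 - 4} \right)} \left(-6 - -18\right) = - 28 \cdot 39^{2} \left(-6 - -18\right) = \left(-28\right) 1521 \left(-6 + 18\right) = \left(-42588\right) 12 = -511056$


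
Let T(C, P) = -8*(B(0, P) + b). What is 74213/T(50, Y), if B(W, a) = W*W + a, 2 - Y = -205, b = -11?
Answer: -74213/1568 ≈ -47.330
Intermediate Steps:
Y = 207 (Y = 2 - 1*(-205) = 2 + 205 = 207)
B(W, a) = a + W² (B(W, a) = W² + a = a + W²)
T(C, P) = 88 - 8*P (T(C, P) = -8*((P + 0²) - 11) = -8*((P + 0) - 11) = -8*(P - 11) = -8*(-11 + P) = 88 - 8*P)
74213/T(50, Y) = 74213/(88 - 8*207) = 74213/(88 - 1656) = 74213/(-1568) = 74213*(-1/1568) = -74213/1568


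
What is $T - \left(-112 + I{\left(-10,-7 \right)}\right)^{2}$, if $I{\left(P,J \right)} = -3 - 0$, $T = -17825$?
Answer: $-31050$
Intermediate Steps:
$I{\left(P,J \right)} = -3$ ($I{\left(P,J \right)} = -3 + 0 = -3$)
$T - \left(-112 + I{\left(-10,-7 \right)}\right)^{2} = -17825 - \left(-112 - 3\right)^{2} = -17825 - \left(-115\right)^{2} = -17825 - 13225 = -31050$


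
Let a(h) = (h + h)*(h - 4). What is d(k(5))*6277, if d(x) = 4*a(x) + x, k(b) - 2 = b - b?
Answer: -188310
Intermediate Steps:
k(b) = 2 (k(b) = 2 + (b - b) = 2 + 0 = 2)
a(h) = 2*h*(-4 + h) (a(h) = (2*h)*(-4 + h) = 2*h*(-4 + h))
d(x) = x + 8*x*(-4 + x) (d(x) = 4*(2*x*(-4 + x)) + x = 8*x*(-4 + x) + x = x + 8*x*(-4 + x))
d(k(5))*6277 = (2*(-31 + 8*2))*6277 = (2*(-31 + 16))*6277 = (2*(-15))*6277 = -30*6277 = -188310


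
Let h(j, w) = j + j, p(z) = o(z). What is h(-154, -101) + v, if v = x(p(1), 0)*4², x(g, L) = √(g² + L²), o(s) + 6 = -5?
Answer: -132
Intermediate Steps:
o(s) = -11 (o(s) = -6 - 5 = -11)
p(z) = -11
h(j, w) = 2*j
x(g, L) = √(L² + g²)
v = 176 (v = √(0² + (-11)²)*4² = √(0 + 121)*16 = √121*16 = 11*16 = 176)
h(-154, -101) + v = 2*(-154) + 176 = -308 + 176 = -132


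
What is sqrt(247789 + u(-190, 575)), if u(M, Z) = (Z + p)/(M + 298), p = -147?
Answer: sqrt(20071230)/9 ≈ 497.79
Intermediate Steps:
u(M, Z) = (-147 + Z)/(298 + M) (u(M, Z) = (Z - 147)/(M + 298) = (-147 + Z)/(298 + M))
sqrt(247789 + u(-190, 575)) = sqrt(247789 + (-147 + 575)/(298 - 190)) = sqrt(247789 + 428/108) = sqrt(247789 + (1/108)*428) = sqrt(247789 + 107/27) = sqrt(6690410/27) = sqrt(20071230)/9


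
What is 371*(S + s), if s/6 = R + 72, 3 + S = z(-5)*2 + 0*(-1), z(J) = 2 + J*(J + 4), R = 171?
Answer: 544999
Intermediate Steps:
z(J) = 2 + J*(4 + J)
S = 11 (S = -3 + ((2 + (-5)² + 4*(-5))*2 + 0*(-1)) = -3 + ((2 + 25 - 20)*2 + 0) = -3 + (7*2 + 0) = -3 + (14 + 0) = -3 + 14 = 11)
s = 1458 (s = 6*(171 + 72) = 6*243 = 1458)
371*(S + s) = 371*(11 + 1458) = 371*1469 = 544999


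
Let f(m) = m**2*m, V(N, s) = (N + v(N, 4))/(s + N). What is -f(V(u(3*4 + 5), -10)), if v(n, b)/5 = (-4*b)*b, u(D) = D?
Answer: 27818127/343 ≈ 81102.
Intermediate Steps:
v(n, b) = -20*b**2 (v(n, b) = 5*((-4*b)*b) = 5*(-4*b**2) = -20*b**2)
V(N, s) = (-320 + N)/(N + s) (V(N, s) = (N - 20*4**2)/(s + N) = (N - 20*16)/(N + s) = (N - 320)/(N + s) = (-320 + N)/(N + s))
f(m) = m**3
-f(V(u(3*4 + 5), -10)) = -((-320 + (3*4 + 5))/((3*4 + 5) - 10))**3 = -((-320 + (12 + 5))/((12 + 5) - 10))**3 = -((-320 + 17)/(17 - 10))**3 = -(-303/7)**3 = -1*(-27818127/343) = 27818127/343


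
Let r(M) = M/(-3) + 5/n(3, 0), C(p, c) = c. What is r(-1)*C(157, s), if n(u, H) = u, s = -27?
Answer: -54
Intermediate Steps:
r(M) = 5/3 - M/3 (r(M) = M/(-3) + 5/3 = M*(-⅓) + 5*(⅓) = -M/3 + 5/3 = 5/3 - M/3)
r(-1)*C(157, s) = (5/3 - ⅓*(-1))*(-27) = (5/3 + ⅓)*(-27) = 2*(-27) = -54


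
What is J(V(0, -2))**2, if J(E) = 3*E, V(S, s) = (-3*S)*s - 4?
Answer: 144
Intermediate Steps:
V(S, s) = -4 - 3*S*s (V(S, s) = -3*S*s - 4 = -4 - 3*S*s)
J(V(0, -2))**2 = (3*(-4 - 3*0*(-2)))**2 = (3*(-4 + 0))**2 = (3*(-4))**2 = (-12)**2 = 144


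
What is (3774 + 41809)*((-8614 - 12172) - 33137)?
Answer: -2457972109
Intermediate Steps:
(3774 + 41809)*((-8614 - 12172) - 33137) = 45583*(-20786 - 33137) = 45583*(-53923) = -2457972109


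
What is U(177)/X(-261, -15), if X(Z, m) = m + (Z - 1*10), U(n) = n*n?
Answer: -31329/286 ≈ -109.54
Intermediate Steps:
U(n) = n²
X(Z, m) = -10 + Z + m (X(Z, m) = m + (Z - 10) = m + (-10 + Z) = -10 + Z + m)
U(177)/X(-261, -15) = 177²/(-10 - 261 - 15) = 31329/(-286) = 31329*(-1/286) = -31329/286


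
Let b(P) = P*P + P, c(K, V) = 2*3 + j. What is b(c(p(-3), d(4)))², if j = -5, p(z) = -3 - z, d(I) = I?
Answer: 4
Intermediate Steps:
c(K, V) = 1 (c(K, V) = 2*3 - 5 = 6 - 5 = 1)
b(P) = P + P² (b(P) = P² + P = P + P²)
b(c(p(-3), d(4)))² = (1*(1 + 1))² = (1*2)² = 2² = 4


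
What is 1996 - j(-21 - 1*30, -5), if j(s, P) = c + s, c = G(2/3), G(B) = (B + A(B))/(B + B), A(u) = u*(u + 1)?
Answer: 6137/3 ≈ 2045.7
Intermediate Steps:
A(u) = u*(1 + u)
G(B) = (B + B*(1 + B))/(2*B) (G(B) = (B + B*(1 + B))/(B + B) = (B + B*(1 + B))/((2*B)) = (B + B*(1 + B))*(1/(2*B)) = (B + B*(1 + B))/(2*B))
c = 4/3 (c = 1 + (2/3)/2 = 1 + (2*(⅓))/2 = 1 + (½)*(⅔) = 1 + ⅓ = 4/3 ≈ 1.3333)
j(s, P) = 4/3 + s
1996 - j(-21 - 1*30, -5) = 1996 - (4/3 + (-21 - 1*30)) = 1996 - (4/3 + (-21 - 30)) = 1996 - (4/3 - 51) = 1996 - 1*(-149/3) = 1996 + 149/3 = 6137/3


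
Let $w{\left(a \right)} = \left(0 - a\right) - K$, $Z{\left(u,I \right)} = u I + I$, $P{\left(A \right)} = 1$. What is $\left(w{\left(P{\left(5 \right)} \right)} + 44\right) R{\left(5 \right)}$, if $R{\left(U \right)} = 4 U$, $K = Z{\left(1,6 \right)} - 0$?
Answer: $620$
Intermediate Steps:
$Z{\left(u,I \right)} = I + I u$ ($Z{\left(u,I \right)} = I u + I = I + I u$)
$K = 12$ ($K = 6 \left(1 + 1\right) - 0 = 6 \cdot 2 + 0 = 12 + 0 = 12$)
$w{\left(a \right)} = -12 - a$ ($w{\left(a \right)} = \left(0 - a\right) - 12 = - a - 12 = -12 - a$)
$\left(w{\left(P{\left(5 \right)} \right)} + 44\right) R{\left(5 \right)} = \left(\left(-12 - 1\right) + 44\right) 4 \cdot 5 = \left(\left(-12 - 1\right) + 44\right) 20 = \left(-13 + 44\right) 20 = 31 \cdot 20 = 620$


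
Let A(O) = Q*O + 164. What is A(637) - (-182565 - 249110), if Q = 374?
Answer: 670077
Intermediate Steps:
A(O) = 164 + 374*O (A(O) = 374*O + 164 = 164 + 374*O)
A(637) - (-182565 - 249110) = (164 + 374*637) - (-182565 - 249110) = (164 + 238238) - 1*(-431675) = 238402 + 431675 = 670077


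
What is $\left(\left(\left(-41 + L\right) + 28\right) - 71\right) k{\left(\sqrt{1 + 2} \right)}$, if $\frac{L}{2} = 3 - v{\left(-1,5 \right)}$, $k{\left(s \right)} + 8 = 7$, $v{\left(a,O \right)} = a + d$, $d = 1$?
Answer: $78$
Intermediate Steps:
$v{\left(a,O \right)} = 1 + a$ ($v{\left(a,O \right)} = a + 1 = 1 + a$)
$k{\left(s \right)} = -1$ ($k{\left(s \right)} = -8 + 7 = -1$)
$L = 6$ ($L = 2 \left(3 - \left(1 - 1\right)\right) = 2 \left(3 - 0\right) = 2 \left(3 + 0\right) = 2 \cdot 3 = 6$)
$\left(\left(\left(-41 + L\right) + 28\right) - 71\right) k{\left(\sqrt{1 + 2} \right)} = \left(\left(\left(-41 + 6\right) + 28\right) - 71\right) \left(-1\right) = \left(\left(-35 + 28\right) - 71\right) \left(-1\right) = \left(-7 - 71\right) \left(-1\right) = \left(-78\right) \left(-1\right) = 78$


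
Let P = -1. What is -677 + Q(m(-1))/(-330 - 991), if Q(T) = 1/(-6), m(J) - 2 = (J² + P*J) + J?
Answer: -5365901/7926 ≈ -677.00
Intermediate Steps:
m(J) = 2 + J² (m(J) = 2 + ((J² - J) + J) = 2 + J²)
Q(T) = -⅙
-677 + Q(m(-1))/(-330 - 991) = -677 - ⅙/(-330 - 991) = -677 - ⅙/(-1321) = -677 - 1/1321*(-⅙) = -677 + 1/7926 = -5365901/7926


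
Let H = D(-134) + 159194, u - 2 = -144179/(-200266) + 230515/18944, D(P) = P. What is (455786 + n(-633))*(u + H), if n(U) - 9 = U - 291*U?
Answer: 192929837296755078555/1896919552 ≈ 1.0171e+11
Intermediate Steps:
n(U) = 9 - 290*U (n(U) = 9 + (U - 291*U) = 9 - 290*U)
u = 28241661087/1896919552 (u = 2 + (-144179/(-200266) + 230515/18944) = 2 + (-144179*(-1/200266) + 230515*(1/18944)) = 2 + (144179/200266 + 230515/18944) = 2 + 24447821983/1896919552 = 28241661087/1896919552 ≈ 14.888)
H = 159060 (H = -134 + 159194 = 159060)
(455786 + n(-633))*(u + H) = (455786 + (9 - 290*(-633)))*(28241661087/1896919552 + 159060) = (455786 + (9 + 183570))*(301752265602207/1896919552) = (455786 + 183579)*(301752265602207/1896919552) = 639365*(301752265602207/1896919552) = 192929837296755078555/1896919552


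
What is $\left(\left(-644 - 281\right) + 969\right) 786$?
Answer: $34584$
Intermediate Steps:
$\left(\left(-644 - 281\right) + 969\right) 786 = \left(-925 + 969\right) 786 = 44 \cdot 786 = 34584$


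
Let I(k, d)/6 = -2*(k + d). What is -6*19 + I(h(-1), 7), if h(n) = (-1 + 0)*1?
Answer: -186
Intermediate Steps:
h(n) = -1 (h(n) = -1*1 = -1)
I(k, d) = -12*d - 12*k (I(k, d) = 6*(-2*(k + d)) = 6*(-2*(d + k)) = 6*(-2*d - 2*k) = -12*d - 12*k)
-6*19 + I(h(-1), 7) = -6*19 + (-12*7 - 12*(-1)) = -114 + (-84 + 12) = -114 - 72 = -186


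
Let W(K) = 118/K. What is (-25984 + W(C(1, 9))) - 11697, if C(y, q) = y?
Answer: -37563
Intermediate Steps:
(-25984 + W(C(1, 9))) - 11697 = (-25984 + 118/1) - 11697 = (-25984 + 118*1) - 11697 = (-25984 + 118) - 11697 = -25866 - 11697 = -37563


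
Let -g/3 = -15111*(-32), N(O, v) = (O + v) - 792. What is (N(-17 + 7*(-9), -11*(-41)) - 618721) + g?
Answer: -2069798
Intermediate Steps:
N(O, v) = -792 + O + v
g = -1450656 (g = -(-45333)*(-32) = -3*483552 = -1450656)
(N(-17 + 7*(-9), -11*(-41)) - 618721) + g = ((-792 + (-17 + 7*(-9)) - 11*(-41)) - 618721) - 1450656 = ((-792 + (-17 - 63) + 451) - 618721) - 1450656 = ((-792 - 80 + 451) - 618721) - 1450656 = (-421 - 618721) - 1450656 = -619142 - 1450656 = -2069798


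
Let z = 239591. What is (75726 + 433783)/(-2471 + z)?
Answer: 39193/18240 ≈ 2.1487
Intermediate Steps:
(75726 + 433783)/(-2471 + z) = (75726 + 433783)/(-2471 + 239591) = 509509/237120 = 509509*(1/237120) = 39193/18240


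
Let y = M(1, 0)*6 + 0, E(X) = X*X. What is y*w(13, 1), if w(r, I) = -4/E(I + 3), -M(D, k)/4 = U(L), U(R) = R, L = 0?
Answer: 0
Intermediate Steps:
M(D, k) = 0 (M(D, k) = -4*0 = 0)
E(X) = X²
w(r, I) = -4/(3 + I)² (w(r, I) = -4/(I + 3)² = -4/(3 + I)²)
y = 0 (y = 0*6 + 0 = 0 + 0 = 0)
y*w(13, 1) = 0*(-4/(3 + 1)²) = 0*(-4/4²) = 0*(-4*1/16) = 0*(-¼) = 0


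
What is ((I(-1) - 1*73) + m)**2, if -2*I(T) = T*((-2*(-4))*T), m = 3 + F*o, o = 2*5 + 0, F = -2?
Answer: 8836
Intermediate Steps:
o = 10 (o = 10 + 0 = 10)
m = -17 (m = 3 - 2*10 = 3 - 20 = -17)
I(T) = -4*T**2 (I(T) = -T*(-2*(-4))*T/2 = -T*8*T/2 = -4*T**2)
((I(-1) - 1*73) + m)**2 = ((-4*(-1)**2 - 1*73) - 17)**2 = ((-4*1 - 73) - 17)**2 = ((-4 - 73) - 17)**2 = (-77 - 17)**2 = (-94)**2 = 8836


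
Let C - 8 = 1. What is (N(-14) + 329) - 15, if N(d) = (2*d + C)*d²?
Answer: -3410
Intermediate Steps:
C = 9 (C = 8 + 1 = 9)
N(d) = d²*(9 + 2*d) (N(d) = (2*d + 9)*d² = (9 + 2*d)*d² = d²*(9 + 2*d))
(N(-14) + 329) - 15 = ((-14)²*(9 + 2*(-14)) + 329) - 15 = (196*(9 - 28) + 329) - 15 = (196*(-19) + 329) - 15 = (-3724 + 329) - 15 = -3395 - 15 = -3410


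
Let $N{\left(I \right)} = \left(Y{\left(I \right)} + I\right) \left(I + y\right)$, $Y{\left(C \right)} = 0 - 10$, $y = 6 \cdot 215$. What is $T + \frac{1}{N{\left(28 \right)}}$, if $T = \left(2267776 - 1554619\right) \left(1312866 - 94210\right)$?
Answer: $\frac{20618363684078209}{23724} \approx 8.6909 \cdot 10^{11}$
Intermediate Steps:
$y = 1290$
$Y{\left(C \right)} = -10$ ($Y{\left(C \right)} = 0 - 10 = -10$)
$N{\left(I \right)} = \left(-10 + I\right) \left(1290 + I\right)$ ($N{\left(I \right)} = \left(-10 + I\right) \left(I + 1290\right) = \left(-10 + I\right) \left(1290 + I\right)$)
$T = 869093056992$ ($T = 713157 \cdot 1218656 = 869093056992$)
$T + \frac{1}{N{\left(28 \right)}} = 869093056992 + \frac{1}{-12900 + 28^{2} + 1280 \cdot 28} = 869093056992 + \frac{1}{-12900 + 784 + 35840} = 869093056992 + \frac{1}{23724} = \frac{20618363684078209}{23724}$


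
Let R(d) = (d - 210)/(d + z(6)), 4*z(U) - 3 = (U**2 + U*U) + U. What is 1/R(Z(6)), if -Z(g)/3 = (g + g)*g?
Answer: 261/568 ≈ 0.45951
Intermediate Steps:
Z(g) = -6*g**2 (Z(g) = -3*(g + g)*g = -3*2*g*g = -6*g**2)
z(U) = 3/4 + U**2/2 + U/4 (z(U) = 3/4 + ((U**2 + U*U) + U)/4 = 3/4 + ((U**2 + U**2) + U)/4 = 3/4 + (2*U**2 + U)/4 = 3/4 + (U + 2*U**2)/4 = 3/4 + (U**2/2 + U/4) = 3/4 + U**2/2 + U/4)
R(d) = (-210 + d)/(81/4 + d) (R(d) = (d - 210)/(d + (3/4 + (1/2)*6**2 + (1/4)*6)) = (-210 + d)/(d + (3/4 + (1/2)*36 + 3/2)) = (-210 + d)/(d + (3/4 + 18 + 3/2)) = (-210 + d)/(d + 81/4) = (-210 + d)/(81/4 + d))
1/R(Z(6)) = 1/(4*(-210 - 6*6**2)/(81 + 4*(-6*6**2))) = 1/(4*(-210 - 6*36)/(81 + 4*(-6*36))) = 1/(4*(-210 - 216)/(81 + 4*(-216))) = 1/(4*(-426)/(81 - 864)) = 1/(4*(-426)/(-783)) = 1/(4*(-1/783)*(-426)) = 1/(568/261) = 261/568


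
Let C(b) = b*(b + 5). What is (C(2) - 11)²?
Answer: 9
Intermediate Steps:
C(b) = b*(5 + b)
(C(2) - 11)² = (2*(5 + 2) - 11)² = (2*7 - 11)² = (14 - 11)² = 3² = 9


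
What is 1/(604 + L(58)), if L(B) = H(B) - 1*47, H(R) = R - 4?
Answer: 1/611 ≈ 0.0016367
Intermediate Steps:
H(R) = -4 + R
L(B) = -51 + B (L(B) = (-4 + B) - 1*47 = (-4 + B) - 47 = -51 + B)
1/(604 + L(58)) = 1/(604 + (-51 + 58)) = 1/(604 + 7) = 1/611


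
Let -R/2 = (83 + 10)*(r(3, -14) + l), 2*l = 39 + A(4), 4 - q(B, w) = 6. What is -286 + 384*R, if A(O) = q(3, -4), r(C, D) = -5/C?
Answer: -1202590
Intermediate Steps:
q(B, w) = -2 (q(B, w) = 4 - 1*6 = 4 - 6 = -2)
A(O) = -2
l = 37/2 (l = (39 - 2)/2 = (½)*37 = 37/2 ≈ 18.500)
R = -3131 (R = -2*(83 + 10)*(-5/3 + 37/2) = -186*(-5*⅓ + 37/2) = -186*(-5/3 + 37/2) = -186*101/6 = -2*3131/2 = -3131)
-286 + 384*R = -286 + 384*(-3131) = -286 - 1202304 = -1202590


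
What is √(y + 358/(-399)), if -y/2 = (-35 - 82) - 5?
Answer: √38702202/399 ≈ 15.592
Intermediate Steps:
y = 244 (y = -2*((-35 - 82) - 5) = -2*(-117 - 5) = -2*(-122) = 244)
√(y + 358/(-399)) = √(244 + 358/(-399)) = √(244 + 358*(-1/399)) = √(244 - 358/399) = √(96998/399) = √38702202/399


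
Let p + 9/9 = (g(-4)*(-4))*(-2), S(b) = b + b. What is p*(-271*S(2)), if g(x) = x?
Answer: 35772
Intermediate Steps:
S(b) = 2*b
p = -33 (p = -1 - 4*(-4)*(-2) = -1 + 16*(-2) = -1 - 32 = -33)
p*(-271*S(2)) = -(-8943)*2*2 = -(-8943)*4 = -33*(-1084) = 35772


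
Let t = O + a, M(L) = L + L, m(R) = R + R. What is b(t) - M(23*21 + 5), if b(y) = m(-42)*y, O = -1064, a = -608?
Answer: 139472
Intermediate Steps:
m(R) = 2*R
M(L) = 2*L
t = -1672 (t = -1064 - 608 = -1672)
b(y) = -84*y (b(y) = (2*(-42))*y = -84*y)
b(t) - M(23*21 + 5) = -84*(-1672) - 2*(23*21 + 5) = 140448 - 2*(483 + 5) = 140448 - 2*488 = 140448 - 1*976 = 140448 - 976 = 139472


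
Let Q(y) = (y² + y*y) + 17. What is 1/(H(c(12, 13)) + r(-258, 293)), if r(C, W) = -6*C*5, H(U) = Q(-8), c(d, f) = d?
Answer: 1/7885 ≈ 0.00012682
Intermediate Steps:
Q(y) = 17 + 2*y² (Q(y) = (y² + y²) + 17 = 2*y² + 17 = 17 + 2*y²)
H(U) = 145 (H(U) = 17 + 2*(-8)² = 17 + 2*64 = 17 + 128 = 145)
r(C, W) = -30*C
1/(H(c(12, 13)) + r(-258, 293)) = 1/(145 - 30*(-258)) = 1/(145 + 7740) = 1/7885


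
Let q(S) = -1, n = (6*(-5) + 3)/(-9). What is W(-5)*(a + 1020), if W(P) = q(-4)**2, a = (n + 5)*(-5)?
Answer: 980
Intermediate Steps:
n = 3 (n = (-30 + 3)*(-1/9) = -27*(-1/9) = 3)
a = -40 (a = (3 + 5)*(-5) = 8*(-5) = -40)
W(P) = 1 (W(P) = (-1)**2 = 1)
W(-5)*(a + 1020) = 1*(-40 + 1020) = 1*980 = 980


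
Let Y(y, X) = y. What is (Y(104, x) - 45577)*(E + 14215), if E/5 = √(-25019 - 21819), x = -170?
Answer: -646398695 - 227365*I*√46838 ≈ -6.464e+8 - 4.9207e+7*I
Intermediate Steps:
E = 5*I*√46838 (E = 5*√(-25019 - 21819) = 5*√(-46838) = 5*(I*√46838) = 5*I*√46838 ≈ 1082.1*I)
(Y(104, x) - 45577)*(E + 14215) = (104 - 45577)*(5*I*√46838 + 14215) = -45473*(14215 + 5*I*√46838) = -646398695 - 227365*I*√46838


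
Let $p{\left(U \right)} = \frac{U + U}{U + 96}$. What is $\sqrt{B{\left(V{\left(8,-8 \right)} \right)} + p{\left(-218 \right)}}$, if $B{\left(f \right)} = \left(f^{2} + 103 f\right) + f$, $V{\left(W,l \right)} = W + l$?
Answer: $\frac{\sqrt{13298}}{61} \approx 1.8904$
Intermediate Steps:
$B{\left(f \right)} = f^{2} + 104 f$
$p{\left(U \right)} = \frac{2 U}{96 + U}$
$\sqrt{B{\left(V{\left(8,-8 \right)} \right)} + p{\left(-218 \right)}} = \sqrt{\left(8 - 8\right) \left(104 + \left(8 - 8\right)\right) + 2 \left(-218\right) \frac{1}{96 - 218}} = \sqrt{0 \left(104 + 0\right) + 2 \left(-218\right) \frac{1}{-122}} = \sqrt{0 \cdot 104 + 2 \left(-218\right) \left(- \frac{1}{122}\right)} = \sqrt{0 + \frac{218}{61}} = \sqrt{\frac{218}{61}} = \frac{\sqrt{13298}}{61}$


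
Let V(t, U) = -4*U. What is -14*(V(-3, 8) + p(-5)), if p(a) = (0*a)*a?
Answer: 448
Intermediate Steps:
p(a) = 0 (p(a) = 0*a = 0)
-14*(V(-3, 8) + p(-5)) = -14*(-4*8 + 0) = -14*(-32 + 0) = -14*(-32) = 448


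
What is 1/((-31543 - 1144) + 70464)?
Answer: 1/37777 ≈ 2.6471e-5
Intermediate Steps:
1/((-31543 - 1144) + 70464) = 1/(-32687 + 70464) = 1/37777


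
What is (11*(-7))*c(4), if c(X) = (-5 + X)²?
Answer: -77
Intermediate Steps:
(11*(-7))*c(4) = (11*(-7))*(-5 + 4)² = -77*(-1)² = -77*1 = -77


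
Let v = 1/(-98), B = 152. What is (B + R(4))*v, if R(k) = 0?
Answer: -76/49 ≈ -1.5510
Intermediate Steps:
v = -1/98 ≈ -0.010204
(B + R(4))*v = (152 + 0)*(-1/98) = 152*(-1/98) = -76/49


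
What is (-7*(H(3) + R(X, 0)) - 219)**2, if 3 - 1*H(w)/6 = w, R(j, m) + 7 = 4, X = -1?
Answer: 39204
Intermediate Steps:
R(j, m) = -3 (R(j, m) = -7 + 4 = -3)
H(w) = 18 - 6*w
(-7*(H(3) + R(X, 0)) - 219)**2 = (-7*((18 - 6*3) - 3) - 219)**2 = (-7*((18 - 18) - 3) - 219)**2 = (-7*(0 - 3) - 219)**2 = (-7*(-3) - 219)**2 = (21 - 219)**2 = (-198)**2 = 39204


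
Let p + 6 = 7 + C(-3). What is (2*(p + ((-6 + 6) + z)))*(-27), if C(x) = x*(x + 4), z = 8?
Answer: -324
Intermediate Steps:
C(x) = x*(4 + x)
p = -2 (p = -6 + (7 - 3*(4 - 3)) = -6 + (7 - 3*1) = -6 + (7 - 3) = -6 + 4 = -2)
(2*(p + ((-6 + 6) + z)))*(-27) = (2*(-2 + ((-6 + 6) + 8)))*(-27) = (2*(-2 + (0 + 8)))*(-27) = (2*(-2 + 8))*(-27) = (2*6)*(-27) = 12*(-27) = -324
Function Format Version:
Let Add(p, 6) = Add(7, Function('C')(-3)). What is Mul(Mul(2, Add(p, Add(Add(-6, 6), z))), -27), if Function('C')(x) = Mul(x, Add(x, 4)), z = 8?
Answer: -324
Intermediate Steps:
Function('C')(x) = Mul(x, Add(4, x))
p = -2 (p = Add(-6, Add(7, Mul(-3, Add(4, -3)))) = Add(-6, Add(7, Mul(-3, 1))) = Add(-6, Add(7, -3)) = Add(-6, 4) = -2)
Mul(Mul(2, Add(p, Add(Add(-6, 6), z))), -27) = Mul(Mul(2, Add(-2, Add(Add(-6, 6), 8))), -27) = Mul(Mul(2, Add(-2, Add(0, 8))), -27) = Mul(Mul(2, Add(-2, 8)), -27) = Mul(Mul(2, 6), -27) = Mul(12, -27) = -324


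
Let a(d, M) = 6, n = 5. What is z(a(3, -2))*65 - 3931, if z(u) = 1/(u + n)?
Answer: -43176/11 ≈ -3925.1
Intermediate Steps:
z(u) = 1/(5 + u) (z(u) = 1/(u + 5) = 1/(5 + u))
z(a(3, -2))*65 - 3931 = 65/(5 + 6) - 3931 = 65/11 - 3931 = -43176/11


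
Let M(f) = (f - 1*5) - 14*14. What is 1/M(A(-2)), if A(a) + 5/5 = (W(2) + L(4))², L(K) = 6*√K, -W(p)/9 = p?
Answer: -1/166 ≈ -0.0060241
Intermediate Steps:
W(p) = -9*p
A(a) = 35 (A(a) = -1 + (-9*2 + 6*√4)² = -1 + (-18 + 6*2)² = -1 + (-18 + 12)² = -1 + (-6)² = -1 + 36 = 35)
M(f) = -201 + f (M(f) = (f - 5) - 196 = (-5 + f) - 196 = -201 + f)
1/M(A(-2)) = 1/(-201 + 35) = 1/(-166) = -1/166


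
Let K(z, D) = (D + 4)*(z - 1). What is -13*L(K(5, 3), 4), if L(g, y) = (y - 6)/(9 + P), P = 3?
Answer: 13/6 ≈ 2.1667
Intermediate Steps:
K(z, D) = (-1 + z)*(4 + D) (K(z, D) = (4 + D)*(-1 + z) = (-1 + z)*(4 + D))
L(g, y) = -½ + y/12 (L(g, y) = (y - 6)/(9 + 3) = (-6 + y)/12 = (-6 + y)*(1/12) = -½ + y/12)
-13*L(K(5, 3), 4) = -13*(-½ + (1/12)*4) = -13*(-½ + ⅓) = -13*(-⅙) = 13/6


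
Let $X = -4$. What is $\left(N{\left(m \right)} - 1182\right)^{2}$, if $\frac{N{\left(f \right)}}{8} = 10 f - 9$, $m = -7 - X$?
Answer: $2232036$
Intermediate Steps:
$m = -3$ ($m = -7 - -4 = -7 + 4 = -3$)
$N{\left(f \right)} = -72 + 80 f$ ($N{\left(f \right)} = 8 \left(10 f - 9\right) = 8 \left(-9 + 10 f\right) = -72 + 80 f$)
$\left(N{\left(m \right)} - 1182\right)^{2} = \left(\left(-72 + 80 \left(-3\right)\right) - 1182\right)^{2} = \left(\left(-72 - 240\right) - 1182\right)^{2} = \left(-312 - 1182\right)^{2} = \left(-1494\right)^{2} = 2232036$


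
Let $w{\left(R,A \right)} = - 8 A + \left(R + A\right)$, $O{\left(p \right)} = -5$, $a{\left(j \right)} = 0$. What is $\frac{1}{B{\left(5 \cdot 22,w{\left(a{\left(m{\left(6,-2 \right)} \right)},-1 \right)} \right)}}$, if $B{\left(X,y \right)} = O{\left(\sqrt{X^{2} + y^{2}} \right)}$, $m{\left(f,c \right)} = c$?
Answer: $- \frac{1}{5} \approx -0.2$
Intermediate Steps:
$w{\left(R,A \right)} = R - 7 A$ ($w{\left(R,A \right)} = - 8 A + \left(A + R\right) = R - 7 A$)
$B{\left(X,y \right)} = -5$
$\frac{1}{B{\left(5 \cdot 22,w{\left(a{\left(m{\left(6,-2 \right)} \right)},-1 \right)} \right)}} = \frac{1}{-5} = - \frac{1}{5}$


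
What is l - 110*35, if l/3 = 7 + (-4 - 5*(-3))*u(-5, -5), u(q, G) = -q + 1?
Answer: -3631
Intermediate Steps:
u(q, G) = 1 - q
l = 219 (l = 3*(7 + (-4 - 5*(-3))*(1 - 1*(-5))) = 3*(7 + (-4 + 15)*(1 + 5)) = 3*(7 + 11*6) = 3*(7 + 66) = 3*73 = 219)
l - 110*35 = 219 - 110*35 = 219 - 3850 = -3631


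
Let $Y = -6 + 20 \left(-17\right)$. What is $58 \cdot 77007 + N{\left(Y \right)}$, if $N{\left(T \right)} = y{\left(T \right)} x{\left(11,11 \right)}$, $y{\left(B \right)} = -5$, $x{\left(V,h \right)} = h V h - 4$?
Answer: $4459771$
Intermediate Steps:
$x{\left(V,h \right)} = -4 + V h^{2}$ ($x{\left(V,h \right)} = V h h - 4 = V h^{2} - 4 = -4 + V h^{2}$)
$Y = -346$ ($Y = -6 - 340 = -346$)
$N{\left(T \right)} = -6635$ ($N{\left(T \right)} = - 5 \left(-4 + 11 \cdot 11^{2}\right) = - 5 \left(-4 + 11 \cdot 121\right) = - 5 \left(-4 + 1331\right) = \left(-5\right) 1327 = -6635$)
$58 \cdot 77007 + N{\left(Y \right)} = 58 \cdot 77007 - 6635 = 4466406 - 6635 = 4459771$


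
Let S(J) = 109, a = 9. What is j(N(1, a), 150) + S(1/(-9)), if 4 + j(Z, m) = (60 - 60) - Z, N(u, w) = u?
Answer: 104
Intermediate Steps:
j(Z, m) = -4 - Z (j(Z, m) = -4 + ((60 - 60) - Z) = -4 + (0 - Z) = -4 - Z)
j(N(1, a), 150) + S(1/(-9)) = (-4 - 1*1) + 109 = (-4 - 1) + 109 = -5 + 109 = 104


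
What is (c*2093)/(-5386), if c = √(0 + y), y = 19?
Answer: -2093*√19/5386 ≈ -1.6939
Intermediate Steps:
c = √19 (c = √(0 + 19) = √19 ≈ 4.3589)
(c*2093)/(-5386) = (√19*2093)/(-5386) = (2093*√19)*(-1/5386) = -2093*√19/5386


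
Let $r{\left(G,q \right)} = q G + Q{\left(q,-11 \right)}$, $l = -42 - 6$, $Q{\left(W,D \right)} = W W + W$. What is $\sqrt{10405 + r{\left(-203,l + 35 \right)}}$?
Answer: $20 \sqrt{33} \approx 114.89$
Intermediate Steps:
$Q{\left(W,D \right)} = W + W^{2}$ ($Q{\left(W,D \right)} = W^{2} + W = W + W^{2}$)
$l = -48$ ($l = -42 - 6 = -48$)
$r{\left(G,q \right)} = G q + q \left(1 + q\right)$ ($r{\left(G,q \right)} = q G + q \left(1 + q\right) = G q + q \left(1 + q\right)$)
$\sqrt{10405 + r{\left(-203,l + 35 \right)}} = \sqrt{10405 + \left(-48 + 35\right) \left(1 - 203 + \left(-48 + 35\right)\right)} = \sqrt{10405 - 13 \left(1 - 203 - 13\right)} = \sqrt{10405 - -2795} = \sqrt{10405 + 2795} = \sqrt{13200} = 20 \sqrt{33}$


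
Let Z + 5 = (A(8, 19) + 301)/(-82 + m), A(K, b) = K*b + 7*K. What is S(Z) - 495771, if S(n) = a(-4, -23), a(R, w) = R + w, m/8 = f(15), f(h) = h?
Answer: -495798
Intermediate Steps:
m = 120 (m = 8*15 = 120)
A(K, b) = 7*K + K*b
Z = 319/38 (Z = -5 + (8*(7 + 19) + 301)/(-82 + 120) = -5 + (8*26 + 301)/38 = -5 + (208 + 301)*(1/38) = -5 + 509*(1/38) = -5 + 509/38 = 319/38 ≈ 8.3947)
S(n) = -27 (S(n) = -4 - 23 = -27)
S(Z) - 495771 = -27 - 495771 = -495798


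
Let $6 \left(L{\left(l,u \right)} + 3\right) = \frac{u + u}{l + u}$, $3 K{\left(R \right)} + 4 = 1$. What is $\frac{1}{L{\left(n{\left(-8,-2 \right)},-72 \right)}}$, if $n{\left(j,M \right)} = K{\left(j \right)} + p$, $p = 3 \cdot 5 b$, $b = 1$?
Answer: $- \frac{29}{75} \approx -0.38667$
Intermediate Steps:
$K{\left(R \right)} = -1$ ($K{\left(R \right)} = - \frac{4}{3} + \frac{1}{3} \cdot 1 = - \frac{4}{3} + \frac{1}{3} = -1$)
$p = 15$ ($p = 3 \cdot 5 \cdot 1 = 15 \cdot 1 = 15$)
$n{\left(j,M \right)} = 14$ ($n{\left(j,M \right)} = -1 + 15 = 14$)
$L{\left(l,u \right)} = -3 + \frac{u}{3 \left(l + u\right)}$ ($L{\left(l,u \right)} = -3 + \frac{\left(u + u\right) \frac{1}{l + u}}{6} = -3 + \frac{2 u \frac{1}{l + u}}{6} = -3 + \frac{u}{3 \left(l + u\right)}$)
$\frac{1}{L{\left(n{\left(-8,-2 \right)},-72 \right)}} = \frac{1}{\frac{1}{14 - 72} \left(\left(-3\right) 14 - -192\right)} = \frac{1}{\frac{1}{-58} \left(-42 + 192\right)} = \frac{1}{\left(- \frac{1}{58}\right) 150} = \frac{1}{- \frac{75}{29}} = - \frac{29}{75}$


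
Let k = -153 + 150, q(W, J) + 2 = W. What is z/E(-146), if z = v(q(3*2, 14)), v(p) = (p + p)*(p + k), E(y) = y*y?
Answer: 2/5329 ≈ 0.00037530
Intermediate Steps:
q(W, J) = -2 + W
k = -3
E(y) = y**2
v(p) = 2*p*(-3 + p) (v(p) = (p + p)*(p - 3) = (2*p)*(-3 + p) = 2*p*(-3 + p))
z = 8 (z = 2*(-2 + 3*2)*(-3 + (-2 + 3*2)) = 2*(-2 + 6)*(-3 + (-2 + 6)) = 2*4*(-3 + 4) = 2*4*1 = 8)
z/E(-146) = 8/((-146)**2) = 8/21316 = 8*(1/21316) = 2/5329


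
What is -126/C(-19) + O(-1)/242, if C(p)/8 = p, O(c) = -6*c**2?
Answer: 7395/9196 ≈ 0.80415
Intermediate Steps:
C(p) = 8*p
-126/C(-19) + O(-1)/242 = -126/(8*(-19)) - 6*(-1)**2/242 = -126/(-152) - 6*1*(1/242) = -126*(-1/152) - 6*1/242 = 63/76 - 3/121 = 7395/9196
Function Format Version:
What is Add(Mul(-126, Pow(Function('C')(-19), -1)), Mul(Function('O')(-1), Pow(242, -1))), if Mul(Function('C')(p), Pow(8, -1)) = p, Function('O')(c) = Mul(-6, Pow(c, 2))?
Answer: Rational(7395, 9196) ≈ 0.80415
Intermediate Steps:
Function('C')(p) = Mul(8, p)
Add(Mul(-126, Pow(Function('C')(-19), -1)), Mul(Function('O')(-1), Pow(242, -1))) = Add(Mul(-126, Pow(Mul(8, -19), -1)), Mul(Mul(-6, Pow(-1, 2)), Pow(242, -1))) = Add(Mul(-126, Pow(-152, -1)), Mul(Mul(-6, 1), Rational(1, 242))) = Add(Mul(-126, Rational(-1, 152)), Mul(-6, Rational(1, 242))) = Add(Rational(63, 76), Rational(-3, 121)) = Rational(7395, 9196)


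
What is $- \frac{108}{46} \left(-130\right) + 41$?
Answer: $\frac{7963}{23} \approx 346.22$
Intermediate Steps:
$- \frac{108}{46} \left(-130\right) + 41 = \left(-108\right) \frac{1}{46} \left(-130\right) + 41 = \left(- \frac{54}{23}\right) \left(-130\right) + 41 = \frac{7020}{23} + 41 = \frac{7963}{23}$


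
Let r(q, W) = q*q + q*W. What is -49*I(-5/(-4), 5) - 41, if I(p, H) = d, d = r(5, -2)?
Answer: -776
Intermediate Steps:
r(q, W) = q² + W*q
d = 15 (d = 5*(-2 + 5) = 5*3 = 15)
I(p, H) = 15
-49*I(-5/(-4), 5) - 41 = -49*15 - 41 = -735 - 41 = -776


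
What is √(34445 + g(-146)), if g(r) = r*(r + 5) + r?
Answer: √54885 ≈ 234.28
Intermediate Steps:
g(r) = r + r*(5 + r) (g(r) = r*(5 + r) + r = r + r*(5 + r))
√(34445 + g(-146)) = √(34445 - 146*(6 - 146)) = √(34445 - 146*(-140)) = √(34445 + 20440) = √54885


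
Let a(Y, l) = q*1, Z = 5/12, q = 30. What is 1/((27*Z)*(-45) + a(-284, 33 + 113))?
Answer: -4/1905 ≈ -0.0020997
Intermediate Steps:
Z = 5/12 (Z = 5*(1/12) = 5/12 ≈ 0.41667)
a(Y, l) = 30 (a(Y, l) = 30*1 = 30)
1/((27*Z)*(-45) + a(-284, 33 + 113)) = 1/((27*(5/12))*(-45) + 30) = 1/((45/4)*(-45) + 30) = 1/(-2025/4 + 30) = 1/(-1905/4) = -4/1905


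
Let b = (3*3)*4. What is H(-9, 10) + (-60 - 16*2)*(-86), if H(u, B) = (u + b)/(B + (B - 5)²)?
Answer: 276947/35 ≈ 7912.8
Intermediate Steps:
b = 36 (b = 9*4 = 36)
H(u, B) = (36 + u)/(B + (-5 + B)²) (H(u, B) = (u + 36)/(B + (B - 5)²) = (36 + u)/(B + (-5 + B)²))
H(-9, 10) + (-60 - 16*2)*(-86) = (36 - 9)/(10 + (-5 + 10)²) + (-60 - 16*2)*(-86) = 27/(10 + 5²) + (-60 - 1*32)*(-86) = 27/(10 + 25) + (-60 - 32)*(-86) = 27/35 - 92*(-86) = (1/35)*27 + 7912 = 27/35 + 7912 = 276947/35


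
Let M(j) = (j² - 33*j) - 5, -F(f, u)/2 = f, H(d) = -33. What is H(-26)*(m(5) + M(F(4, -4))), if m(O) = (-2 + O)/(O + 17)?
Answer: -21327/2 ≈ -10664.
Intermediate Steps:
m(O) = (-2 + O)/(17 + O)
F(f, u) = -2*f
M(j) = -5 + j² - 33*j
H(-26)*(m(5) + M(F(4, -4))) = -33*((-2 + 5)/(17 + 5) + (-5 + (-2*4)² - (-66)*4)) = -33*(3/22 + (-5 + (-8)² - 33*(-8))) = -33*((1/22)*3 + (-5 + 64 + 264)) = -33*(3/22 + 323) = -33*7109/22 = -21327/2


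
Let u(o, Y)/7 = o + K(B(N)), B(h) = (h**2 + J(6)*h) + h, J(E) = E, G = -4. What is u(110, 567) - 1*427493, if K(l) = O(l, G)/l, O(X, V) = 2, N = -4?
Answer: -2560345/6 ≈ -4.2672e+5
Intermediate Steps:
B(h) = h**2 + 7*h (B(h) = (h**2 + 6*h) + h = h**2 + 7*h)
K(l) = 2/l
u(o, Y) = -7/6 + 7*o (u(o, Y) = 7*(o + 2/((-4*(7 - 4)))) = 7*(o + 2/((-4*3))) = 7*(o + 2/(-12)) = 7*(o + 2*(-1/12)) = 7*(o - 1/6) = 7*(-1/6 + o) = -7/6 + 7*o)
u(110, 567) - 1*427493 = (-7/6 + 7*110) - 1*427493 = (-7/6 + 770) - 427493 = 4613/6 - 427493 = -2560345/6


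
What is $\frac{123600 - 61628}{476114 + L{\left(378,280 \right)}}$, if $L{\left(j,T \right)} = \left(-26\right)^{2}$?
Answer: $\frac{30986}{238395} \approx 0.12998$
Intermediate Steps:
$L{\left(j,T \right)} = 676$
$\frac{123600 - 61628}{476114 + L{\left(378,280 \right)}} = \frac{123600 - 61628}{476114 + 676} = \frac{61972}{476790} = 61972 \cdot \frac{1}{476790} = \frac{30986}{238395}$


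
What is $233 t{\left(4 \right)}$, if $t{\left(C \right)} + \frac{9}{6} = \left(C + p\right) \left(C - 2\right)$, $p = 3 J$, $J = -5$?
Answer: $- \frac{10951}{2} \approx -5475.5$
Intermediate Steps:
$p = -15$ ($p = 3 \left(-5\right) = -15$)
$t{\left(C \right)} = - \frac{3}{2} + \left(-15 + C\right) \left(-2 + C\right)$ ($t{\left(C \right)} = - \frac{3}{2} + \left(C - 15\right) \left(C - 2\right) = - \frac{3}{2} + \left(-15 + C\right) \left(-2 + C\right)$)
$233 t{\left(4 \right)} = 233 \left(\frac{57}{2} + 4^{2} - 68\right) = 233 \left(\frac{57}{2} + 16 - 68\right) = 233 \left(- \frac{47}{2}\right) = - \frac{10951}{2}$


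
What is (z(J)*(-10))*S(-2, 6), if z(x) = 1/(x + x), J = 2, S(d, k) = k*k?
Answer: -90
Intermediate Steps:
S(d, k) = k²
z(x) = 1/(2*x)
(z(J)*(-10))*S(-2, 6) = (((½)/2)*(-10))*6² = (((½)*(½))*(-10))*36 = ((¼)*(-10))*36 = -5/2*36 = -90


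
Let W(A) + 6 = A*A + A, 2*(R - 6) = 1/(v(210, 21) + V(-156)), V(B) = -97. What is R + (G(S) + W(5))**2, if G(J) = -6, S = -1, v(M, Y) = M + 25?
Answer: 91081/276 ≈ 330.00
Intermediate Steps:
v(M, Y) = 25 + M
R = 1657/276 (R = 6 + 1/(2*((25 + 210) - 97)) = 6 + 1/(2*(235 - 97)) = 6 + (1/2)/138 = 6 + (1/2)*(1/138) = 6 + 1/276 = 1657/276 ≈ 6.0036)
W(A) = -6 + A + A**2 (W(A) = -6 + (A*A + A) = -6 + (A**2 + A) = -6 + (A + A**2) = -6 + A + A**2)
R + (G(S) + W(5))**2 = 1657/276 + (-6 + (-6 + 5 + 5**2))**2 = 1657/276 + (-6 + (-6 + 5 + 25))**2 = 1657/276 + (-6 + 24)**2 = 1657/276 + 18**2 = 1657/276 + 324 = 91081/276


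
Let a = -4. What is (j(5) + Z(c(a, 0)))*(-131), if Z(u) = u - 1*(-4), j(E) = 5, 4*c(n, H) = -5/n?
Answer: -19519/16 ≈ -1219.9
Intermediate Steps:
c(n, H) = -5/(4*n) (c(n, H) = (-5/n)/4 = -5/(4*n))
Z(u) = 4 + u (Z(u) = u + 4 = 4 + u)
(j(5) + Z(c(a, 0)))*(-131) = (5 + (4 - 5/4/(-4)))*(-131) = (5 + (4 - 5/4*(-¼)))*(-131) = (5 + (4 + 5/16))*(-131) = (5 + 69/16)*(-131) = (149/16)*(-131) = -19519/16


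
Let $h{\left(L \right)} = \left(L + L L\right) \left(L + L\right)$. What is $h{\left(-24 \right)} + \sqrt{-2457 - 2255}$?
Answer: $-26496 + 2 i \sqrt{1178} \approx -26496.0 + 68.644 i$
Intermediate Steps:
$h{\left(L \right)} = 2 L \left(L + L^{2}\right)$ ($h{\left(L \right)} = \left(L + L^{2}\right) 2 L = 2 L \left(L + L^{2}\right)$)
$h{\left(-24 \right)} + \sqrt{-2457 - 2255} = 2 \left(-24\right)^{2} \left(1 - 24\right) + \sqrt{-2457 - 2255} = 2 \cdot 576 \left(-23\right) + \sqrt{-4712} = -26496 + 2 i \sqrt{1178}$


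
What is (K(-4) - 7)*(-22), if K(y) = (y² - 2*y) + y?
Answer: -286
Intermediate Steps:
K(y) = y² - y
(K(-4) - 7)*(-22) = (-4*(-1 - 4) - 7)*(-22) = (-4*(-5) - 7)*(-22) = (20 - 7)*(-22) = 13*(-22) = -286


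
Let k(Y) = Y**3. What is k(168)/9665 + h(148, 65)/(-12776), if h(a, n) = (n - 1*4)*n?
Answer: 60540768707/123480040 ≈ 490.29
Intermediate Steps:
h(a, n) = n*(-4 + n) (h(a, n) = (n - 4)*n = (-4 + n)*n = n*(-4 + n))
k(168)/9665 + h(148, 65)/(-12776) = 168**3/9665 + (65*(-4 + 65))/(-12776) = 4741632*(1/9665) + (65*61)*(-1/12776) = 4741632/9665 + 3965*(-1/12776) = 4741632/9665 - 3965/12776 = 60540768707/123480040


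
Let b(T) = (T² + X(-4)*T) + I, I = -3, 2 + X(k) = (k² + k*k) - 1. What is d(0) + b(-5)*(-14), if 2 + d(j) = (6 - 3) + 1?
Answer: 1724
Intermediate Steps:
d(j) = 2 (d(j) = -2 + ((6 - 3) + 1) = -2 + (3 + 1) = -2 + 4 = 2)
X(k) = -3 + 2*k² (X(k) = -2 + ((k² + k*k) - 1) = -2 + ((k² + k²) - 1) = -2 + (2*k² - 1) = -2 + (-1 + 2*k²) = -3 + 2*k²)
b(T) = -3 + T² + 29*T (b(T) = (T² + (-3 + 2*(-4)²)*T) - 3 = (T² + (-3 + 2*16)*T) - 3 = (T² + (-3 + 32)*T) - 3 = (T² + 29*T) - 3 = -3 + T² + 29*T)
d(0) + b(-5)*(-14) = 2 + (-3 + (-5)² + 29*(-5))*(-14) = 2 + (-3 + 25 - 145)*(-14) = 2 - 123*(-14) = 2 + 1722 = 1724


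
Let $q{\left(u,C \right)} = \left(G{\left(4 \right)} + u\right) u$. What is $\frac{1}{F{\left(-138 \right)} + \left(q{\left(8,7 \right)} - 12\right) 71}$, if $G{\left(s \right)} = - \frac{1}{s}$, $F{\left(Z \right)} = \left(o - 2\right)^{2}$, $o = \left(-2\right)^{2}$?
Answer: $\frac{1}{3554} \approx 0.00028137$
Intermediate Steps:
$o = 4$
$F{\left(Z \right)} = 4$ ($F{\left(Z \right)} = \left(4 - 2\right)^{2} = 2^{2} = 4$)
$q{\left(u,C \right)} = u \left(- \frac{1}{4} + u\right)$ ($q{\left(u,C \right)} = \left(- \frac{1}{4} + u\right) u = u \left(- \frac{1}{4} + u\right)$)
$\frac{1}{F{\left(-138 \right)} + \left(q{\left(8,7 \right)} - 12\right) 71} = \frac{1}{4 + \left(8 \left(- \frac{1}{4} + 8\right) - 12\right) 71} = \frac{1}{4 + \left(8 \cdot \frac{31}{4} - 12\right) 71} = \frac{1}{4 + \left(62 - 12\right) 71} = \frac{1}{4 + 50 \cdot 71} = \frac{1}{4 + 3550} = \frac{1}{3554}$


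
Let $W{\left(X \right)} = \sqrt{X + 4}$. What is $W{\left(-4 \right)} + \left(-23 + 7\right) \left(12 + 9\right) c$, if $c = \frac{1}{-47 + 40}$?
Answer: $48$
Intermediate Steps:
$c = - \frac{1}{7}$ ($c = \frac{1}{-7} = - \frac{1}{7} \approx -0.14286$)
$W{\left(X \right)} = \sqrt{4 + X}$
$W{\left(-4 \right)} + \left(-23 + 7\right) \left(12 + 9\right) c = \sqrt{4 - 4} + \left(-23 + 7\right) \left(12 + 9\right) \left(- \frac{1}{7}\right) = \sqrt{0} + \left(-16\right) 21 \left(- \frac{1}{7}\right) = 0 - -48 = 0 + 48 = 48$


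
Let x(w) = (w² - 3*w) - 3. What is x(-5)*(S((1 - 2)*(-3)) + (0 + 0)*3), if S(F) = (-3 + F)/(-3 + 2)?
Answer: 0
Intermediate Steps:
S(F) = 3 - F (S(F) = (-3 + F)/(-1) = (-3 + F)*(-1) = 3 - F)
x(w) = -3 + w² - 3*w
x(-5)*(S((1 - 2)*(-3)) + (0 + 0)*3) = (-3 + (-5)² - 3*(-5))*((3 - (1 - 2)*(-3)) + (0 + 0)*3) = (-3 + 25 + 15)*((3 - (-1)*(-3)) + 0*3) = 37*((3 - 1*3) + 0) = 37*((3 - 3) + 0) = 37*(0 + 0) = 37*0 = 0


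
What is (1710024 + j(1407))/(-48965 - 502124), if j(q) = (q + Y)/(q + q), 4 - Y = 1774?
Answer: -1604002391/516921482 ≈ -3.1030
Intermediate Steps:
Y = -1770 (Y = 4 - 1*1774 = 4 - 1774 = -1770)
j(q) = (-1770 + q)/(2*q) (j(q) = (q - 1770)/(q + q) = (-1770 + q)/((2*q)) = (-1770 + q)*(1/(2*q)) = (-1770 + q)/(2*q))
(1710024 + j(1407))/(-48965 - 502124) = (1710024 + (½)*(-1770 + 1407)/1407)/(-48965 - 502124) = (1710024 + (½)*(1/1407)*(-363))/(-551089) = (1710024 - 121/938)*(-1/551089) = (1604002391/938)*(-1/551089) = -1604002391/516921482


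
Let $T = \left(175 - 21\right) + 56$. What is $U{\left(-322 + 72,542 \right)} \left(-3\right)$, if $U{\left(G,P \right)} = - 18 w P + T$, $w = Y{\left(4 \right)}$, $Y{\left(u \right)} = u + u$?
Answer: $233514$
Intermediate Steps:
$Y{\left(u \right)} = 2 u$
$w = 8$ ($w = 2 \cdot 4 = 8$)
$T = 210$ ($T = 154 + 56 = 210$)
$U{\left(G,P \right)} = 210 - 144 P$ ($U{\left(G,P \right)} = \left(-18\right) 8 P + 210 = - 144 P + 210 = 210 - 144 P$)
$U{\left(-322 + 72,542 \right)} \left(-3\right) = \left(210 - 78048\right) \left(-3\right) = \left(-77838\right) \left(-3\right) = 233514$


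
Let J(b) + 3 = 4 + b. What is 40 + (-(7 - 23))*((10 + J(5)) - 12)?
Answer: 104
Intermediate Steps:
J(b) = 1 + b (J(b) = -3 + (4 + b) = 1 + b)
40 + (-(7 - 23))*((10 + J(5)) - 12) = 40 + (-(7 - 23))*((10 + (1 + 5)) - 12) = 40 + (-1*(-16))*((10 + 6) - 12) = 40 + 16*(16 - 12) = 40 + 16*4 = 40 + 64 = 104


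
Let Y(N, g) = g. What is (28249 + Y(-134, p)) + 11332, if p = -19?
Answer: 39562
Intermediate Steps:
(28249 + Y(-134, p)) + 11332 = (28249 - 19) + 11332 = 28230 + 11332 = 39562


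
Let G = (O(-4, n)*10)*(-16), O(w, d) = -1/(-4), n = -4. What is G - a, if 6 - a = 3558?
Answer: 3512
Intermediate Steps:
a = -3552 (a = 6 - 1*3558 = 6 - 3558 = -3552)
O(w, d) = ¼ (O(w, d) = -1*(-¼) = ¼)
G = -40 (G = ((¼)*10)*(-16) = (5/2)*(-16) = -40)
G - a = -40 - 1*(-3552) = -40 + 3552 = 3512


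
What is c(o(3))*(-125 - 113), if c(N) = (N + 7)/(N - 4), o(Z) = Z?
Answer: 2380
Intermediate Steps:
c(N) = (7 + N)/(-4 + N)
c(o(3))*(-125 - 113) = ((7 + 3)/(-4 + 3))*(-125 - 113) = (10/(-1))*(-238) = -1*10*(-238) = -10*(-238) = 2380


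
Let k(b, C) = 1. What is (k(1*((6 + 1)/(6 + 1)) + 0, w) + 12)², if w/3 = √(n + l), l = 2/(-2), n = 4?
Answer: 169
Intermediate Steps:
l = -1 (l = 2*(-½) = -1)
w = 3*√3 (w = 3*√(4 - 1) = 3*√3 ≈ 5.1962)
(k(1*((6 + 1)/(6 + 1)) + 0, w) + 12)² = (1 + 12)² = 13² = 169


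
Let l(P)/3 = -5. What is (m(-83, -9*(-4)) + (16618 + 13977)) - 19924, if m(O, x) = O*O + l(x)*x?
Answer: 17020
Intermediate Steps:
l(P) = -15 (l(P) = 3*(-5) = -15)
m(O, x) = O**2 - 15*x (m(O, x) = O*O - 15*x = O**2 - 15*x)
(m(-83, -9*(-4)) + (16618 + 13977)) - 19924 = (((-83)**2 - (-135)*(-4)) + (16618 + 13977)) - 19924 = ((6889 - 15*36) + 30595) - 19924 = ((6889 - 540) + 30595) - 19924 = (6349 + 30595) - 19924 = 36944 - 19924 = 17020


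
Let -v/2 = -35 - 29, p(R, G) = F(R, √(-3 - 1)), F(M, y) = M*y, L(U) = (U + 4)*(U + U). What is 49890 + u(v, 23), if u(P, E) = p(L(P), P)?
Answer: 49890 + 67584*I ≈ 49890.0 + 67584.0*I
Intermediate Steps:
L(U) = 2*U*(4 + U) (L(U) = (4 + U)*(2*U) = 2*U*(4 + U))
p(R, G) = 2*I*R (p(R, G) = R*√(-3 - 1) = R*√(-4) = R*(2*I) = 2*I*R)
v = 128 (v = -2*(-35 - 29) = -2*(-64) = 128)
u(P, E) = 4*I*P*(4 + P) (u(P, E) = 2*I*(2*P*(4 + P)) = 4*I*P*(4 + P))
49890 + u(v, 23) = 49890 + 4*I*128*(4 + 128) = 49890 + 4*I*128*132 = 49890 + 67584*I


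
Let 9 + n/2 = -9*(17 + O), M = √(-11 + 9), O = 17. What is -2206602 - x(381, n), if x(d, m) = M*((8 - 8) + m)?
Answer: -2206602 + 630*I*√2 ≈ -2.2066e+6 + 890.95*I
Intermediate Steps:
M = I*√2 (M = √(-2) = I*√2 ≈ 1.4142*I)
n = -630 (n = -18 + 2*(-9*(17 + 17)) = -18 + 2*(-9*34) = -18 + 2*(-306) = -18 - 612 = -630)
x(d, m) = I*m*√2 (x(d, m) = (I*√2)*((8 - 8) + m) = (I*√2)*(0 + m) = (I*√2)*m = I*m*√2)
-2206602 - x(381, n) = -2206602 - I*(-630)*√2 = -2206602 - (-630)*I*√2 = -2206602 + 630*I*√2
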